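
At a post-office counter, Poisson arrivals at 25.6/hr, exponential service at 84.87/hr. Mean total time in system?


W = 1/(μ−λ) = 1/(84.87 − 25.6) = 1/59.27 = 0.01687 hr

Final: 0.01687 hr


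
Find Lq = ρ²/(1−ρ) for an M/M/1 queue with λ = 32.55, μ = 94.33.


ρ = 32.55/94.33 = 0.3451
Lq = ρ²/(1−ρ) = 0.1191/0.6549 = 0.1818

Final: 0.1818


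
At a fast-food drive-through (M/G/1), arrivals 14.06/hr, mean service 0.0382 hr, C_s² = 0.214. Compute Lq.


ρ = λ·E[S] = 14.06·0.0382 = 0.5371
Lq = ρ²(1+C_s²)/(2(1−ρ)) = 0.2885·(1+0.214)/(2·0.4629)
= 0.2885·1.2140/0.9258 = 0.37826

Final: 0.37826


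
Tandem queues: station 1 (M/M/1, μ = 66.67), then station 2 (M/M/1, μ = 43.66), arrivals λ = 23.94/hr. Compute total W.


Each node sees arrival rate λ = 23.94/hr (tandem ⇒ throughput preserved).
W₁ = 1/(μ₁−λ) = 1/(66.67−23.94) = 0.02340 hr
W₂ = 1/(μ₂−λ) = 1/(43.66−23.94) = 0.05071 hr
W_total = W₁ + W₂ = 0.02340 + 0.05071 = 0.07411 hr

Final: 0.07411 hr


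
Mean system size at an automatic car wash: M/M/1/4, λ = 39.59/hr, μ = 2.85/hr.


ρ = 39.59/2.85 = 13.8912
L = ρ[1 − (K+1)ρ^K + Kρ^(K+1)] / [(1−ρ)(1−ρ^(K+1))]
Numerator: 13.8912·(1 − 5·37235.961018 + 4·517253.226915) = 26154877.937114
Denominator: (-12.8912)·(-517252.226915) = 6668016.426972
L = 26154877.937114/6668016.426972 = 3.9224

Final: 3.9224


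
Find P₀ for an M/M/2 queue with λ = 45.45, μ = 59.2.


a = λ/μ = 45.45/59.2 = 0.7677; ρ = a/c = 0.3839
Σ_{k=0}^{1} a^k/k! (terms k=0..1) = 1.00000 + 0.76774 = 1.76774
Tail: a^2/(2!(1−ρ)) = 0.58942/(2·0.6161) = 0.47832
P₀ = 1/(1.76774 + 0.47832) = 1/2.24606 = 0.445224

Final: 0.445224


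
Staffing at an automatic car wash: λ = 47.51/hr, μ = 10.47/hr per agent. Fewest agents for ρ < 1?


Stability requires cμ > λ ⇔ c > λ/μ.
λ/μ = 47.51/10.47 = 4.5377
Minimum integer c = ⌊4.5377⌋ + 1 = 5
Check: 5·10.47 = 52.35 > 47.51, while 4·10.47 = 41.88 ≤ 47.51

Final: 5 servers


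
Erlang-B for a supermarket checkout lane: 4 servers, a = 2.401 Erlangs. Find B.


B(c,a) = (a^c/c!) / Σ_{k=0}^{c} a^k/k!
a^4/4! = 1.384705
Σ terms (k=0..4): 1.00000 + 2.40100 + 2.88240 + 2.30688 + 1.38471 = 9.974987
B = 1.384705/9.974987 = 0.138818

Final: 0.138818


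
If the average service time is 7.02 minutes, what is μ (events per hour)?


μ = 1/(service time) in consistent units.
1 hour = 60 min, so μ = 60/7.02 = 8.5470 per hour

Final: 8.5470 /hr


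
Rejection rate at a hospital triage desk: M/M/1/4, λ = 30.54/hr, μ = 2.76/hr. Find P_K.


ρ = λ/μ = 30.54/2.76 = 11.0652
P_K = (1−ρ)ρ^K/(1−ρ^(K+1)) = (-10.0652·14991.317516)/(1 − 165882.187299)
= -150890.869783/-165881.187299 = 0.909632

Final: 0.909632


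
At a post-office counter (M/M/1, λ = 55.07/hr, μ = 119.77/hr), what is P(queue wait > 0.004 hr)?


ρ = 55.07/119.77 = 0.4598
P(Wq > t) = ρ·e^{−(μ−λ)t} = 0.4598·e^{−0.2588}
= 0.4598·0.771977 = 0.354954

Final: 0.354954


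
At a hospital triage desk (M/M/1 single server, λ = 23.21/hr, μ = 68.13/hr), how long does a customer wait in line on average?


ρ = 23.21/68.13 = 0.3407
Wq = ρ/(μ−λ) = 0.3407/(68.13 − 23.21) = 0.3407/44.92 = 0.007584 hr

Final: 0.007584 hr


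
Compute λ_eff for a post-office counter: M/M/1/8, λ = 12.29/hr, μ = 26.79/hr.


ρ = 0.4588; P_K = (1−ρ)ρ^8/(1−ρ^9) = 0.001063
λ_eff = λ(1 − P_K) = 12.29·(1 − 0.001063) = 12.29·0.998937 = 12.2769 /hr

Final: 12.2769 /hr


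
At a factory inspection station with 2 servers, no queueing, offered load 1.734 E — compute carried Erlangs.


B(2,1.734) = 0.354790 (Erlang-B)
Carried load = a(1 − B) = 1.734·(1 − 0.354790) = 1.734·0.645210 = 1.1188 E

Final: 1.1188 Erlangs


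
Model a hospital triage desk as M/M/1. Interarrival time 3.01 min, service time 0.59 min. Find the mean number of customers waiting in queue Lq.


λ = 60/3.01 = 19.9336 /hr
μ = 60/0.59 = 101.6949 /hr
ρ = λ/μ = 19.9336/101.6949 = 0.1960
Lq = ρ²/(1−ρ) = 0.03842/0.8040 = 0.04779

Final: 0.04779


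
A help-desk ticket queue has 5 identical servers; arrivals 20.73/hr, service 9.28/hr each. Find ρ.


ρ = λ/(cμ) = 20.73/(5·9.28) = 20.73/46.40 = 0.4468

Final: 0.4468


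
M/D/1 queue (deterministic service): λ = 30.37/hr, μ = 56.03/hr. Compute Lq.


ρ = 30.37/56.03 = 0.5420
M/D/1: Lq = ρ²/(2(1−ρ)) = 0.2938/(2·0.4580) = 0.32076

Final: 0.32076


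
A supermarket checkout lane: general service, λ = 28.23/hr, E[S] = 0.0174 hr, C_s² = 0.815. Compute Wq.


ρ = λ·E[S] = 28.23·0.0174 = 0.4912
E[S²] = E[S]²(1+C_s²) = 0.0174²·(1+0.815) = 0.0005495
Wq = λ·E[S²]/(2(1−ρ)) = 28.23·0.0005495/(2·0.5088) = 0.01524 hr

Final: 0.01524 hr


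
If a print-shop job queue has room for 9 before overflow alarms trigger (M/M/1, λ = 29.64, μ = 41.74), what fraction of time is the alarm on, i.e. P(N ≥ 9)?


ρ = 29.64/41.74 = 0.7101
P(N ≥ n) = ρ^n = 0.7101^9 = 0.045913

Final: 0.045913


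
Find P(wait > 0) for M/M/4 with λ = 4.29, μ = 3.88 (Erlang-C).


a = λ/μ = 1.1057; ρ = a/4 = 0.2764
P₀ = 0.330222 (from M/M/c formula)
C(c,a) = [a^c/(c!(1−ρ))]·P₀ = [1.49452/(24·0.7236)]·0.330222
= 0.08606·0.330222 = 0.028419

Final: 0.028419


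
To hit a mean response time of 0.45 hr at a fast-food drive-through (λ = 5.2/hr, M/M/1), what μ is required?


W = 1/(μ−λ) ⇒ μ − λ = 1/W = 1/0.45 = 2.2222
μ = λ + 1/W = 5.2 + 2.2222 = 7.4222 per hr

Final: 7.4222 /hr


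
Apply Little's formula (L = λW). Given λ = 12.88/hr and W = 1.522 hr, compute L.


L = λW = 12.88·1.522 = 19.6034

Final: 19.6034


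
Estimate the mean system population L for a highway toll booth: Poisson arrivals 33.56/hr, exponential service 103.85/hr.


ρ = λ/μ = 33.56/103.85 = 0.3232
L = ρ/(1−ρ) = 0.3232/(1 − 0.3232) = 0.3232/0.6768 = 0.4775

Final: 0.4775


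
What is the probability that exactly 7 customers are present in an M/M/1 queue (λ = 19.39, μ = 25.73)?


ρ = 19.39/25.73 = 0.7536
P_n = (1−ρ)·ρ^n = (1 − 0.7536)·0.7536^7 = 0.2464·0.138028 = 0.034011

Final: 0.034011


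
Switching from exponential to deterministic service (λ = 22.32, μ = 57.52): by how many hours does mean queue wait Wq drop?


ρ = 22.32/57.52 = 0.3880
Wq(M/M/1) = ρ/(μ−λ) = 0.3880/35.20 = 0.01102 hr
Wq(M/D/1) = ρ/(2(μ−λ)) = 0.005512 hr
Savings = 0.01102 − 0.005512 = 0.005512 hr

Final: 0.005512 hr


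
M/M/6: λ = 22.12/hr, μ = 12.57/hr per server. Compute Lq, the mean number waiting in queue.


a = λ/μ = 1.7597; ρ = a/6 = 0.2933
P₀ = 0.171972
Lq = P₀·a^c·ρ / (c!·(1−ρ)²) = 0.171972·29.69608·0.2933/(720·0.49944)
= 0.004165

Final: 0.004165


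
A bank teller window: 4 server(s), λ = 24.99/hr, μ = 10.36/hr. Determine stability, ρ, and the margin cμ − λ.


Total capacity cμ = 4·10.36 = 41.44/hr
ρ = λ/(cμ) = 24.99/41.44 = 0.6030
Stable ⇔ ρ < 1: YES
Spare capacity = cμ − λ = 41.44 − 24.99 = 16.45/hr

Final: ρ = 0.6030; stable; margin = 16.45/hr


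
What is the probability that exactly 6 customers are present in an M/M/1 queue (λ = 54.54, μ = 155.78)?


ρ = 54.54/155.78 = 0.3501
P_n = (1−ρ)·ρ^n = (1 − 0.3501)·0.3501^6 = 0.6499·0.001842 = 0.001197

Final: 0.001197


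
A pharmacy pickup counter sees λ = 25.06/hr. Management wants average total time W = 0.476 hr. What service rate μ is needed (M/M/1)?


W = 1/(μ−λ) ⇒ μ − λ = 1/W = 1/0.476 = 2.1008
μ = λ + 1/W = 25.06 + 2.1008 = 27.1608 per hr

Final: 27.1608 /hr


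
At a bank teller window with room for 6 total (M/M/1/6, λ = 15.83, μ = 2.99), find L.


ρ = 15.83/2.99 = 5.2943
L = ρ[1 − (K+1)ρ^K + Kρ^(K+1)] / [(1−ρ)(1−ρ^(K+1))]
Numerator: 5.2943·(1 − 7·22022.081179 + 6·116591.821092) = 2887505.077554
Denominator: (-4.2943)·(-116590.821092) = 500677.639741
L = 2887505.077554/500677.639741 = 5.7672

Final: 5.7672


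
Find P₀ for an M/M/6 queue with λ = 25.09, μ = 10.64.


a = λ/μ = 25.09/10.64 = 2.3581; ρ = a/c = 0.3930
Σ_{k=0}^{5} a^k/k! (terms k=0..5) = 1.00000 + 2.35808 + 2.78028 + 2.18537 + 1.28832 + 0.60759 = 10.21965
Tail: a^6/(6!(1−ρ)) = 171.93100/(720·0.6070) = 0.39341
P₀ = 1/(10.21965 + 0.39341) = 1/10.61306 = 0.094224

Final: 0.094224


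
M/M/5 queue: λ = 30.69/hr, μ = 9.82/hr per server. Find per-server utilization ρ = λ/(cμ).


ρ = λ/(cμ) = 30.69/(5·9.82) = 30.69/49.10 = 0.6251

Final: 0.6251


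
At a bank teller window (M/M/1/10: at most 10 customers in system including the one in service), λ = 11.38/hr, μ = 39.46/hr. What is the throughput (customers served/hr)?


ρ = 0.2884; P_K = (1−ρ)ρ^10/(1−ρ^11) = 0.000002832
λ_eff = λ(1 − P_K) = 11.38·(1 − 0.000002832) = 11.38·0.999997 = 11.3800 /hr

Final: 11.3800 /hr


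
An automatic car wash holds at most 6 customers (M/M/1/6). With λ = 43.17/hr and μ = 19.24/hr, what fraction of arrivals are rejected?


ρ = λ/μ = 43.17/19.24 = 2.2438
P_K = (1−ρ)ρ^K/(1−ρ^(K+1)) = (-1.2438·127.603294)/(1 − 286.311549)
= -158.708255/-285.311549 = 0.556263

Final: 0.556263


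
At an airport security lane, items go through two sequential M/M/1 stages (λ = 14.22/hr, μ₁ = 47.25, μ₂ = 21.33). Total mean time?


Each node sees arrival rate λ = 14.22/hr (tandem ⇒ throughput preserved).
W₁ = 1/(μ₁−λ) = 1/(47.25−14.22) = 0.03028 hr
W₂ = 1/(μ₂−λ) = 1/(21.33−14.22) = 0.14065 hr
W_total = W₁ + W₂ = 0.03028 + 0.14065 = 0.17092 hr

Final: 0.17092 hr


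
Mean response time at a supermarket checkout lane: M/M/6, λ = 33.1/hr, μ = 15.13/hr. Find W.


a = 2.1877; ρ = 0.3646; P₀ = 0.111888
Lq = P₀·a^c·ρ/(c!(1−ρ)²) = 0.01539
Wq = Lq/λ = 0.01539/33.1 = 0.0004649 hr
W = Wq + 1/μ = 0.0004649 + 0.06609 = 0.06656 hr

Final: 0.06656 hr


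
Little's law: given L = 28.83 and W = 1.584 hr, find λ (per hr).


λ = L/W = 28.83/1.584 = 18.2008 /hr

Final: 18.2008 /hr


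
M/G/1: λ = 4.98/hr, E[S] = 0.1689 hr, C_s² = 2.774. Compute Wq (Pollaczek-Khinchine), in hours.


ρ = λ·E[S] = 4.98·0.1689 = 0.8411
E[S²] = E[S]²(1+C_s²) = 0.1689²·(1+2.774) = 0.107662
Wq = λ·E[S²]/(2(1−ρ)) = 4.98·0.107662/(2·0.1589) = 1.68732 hr

Final: 1.68732 hr


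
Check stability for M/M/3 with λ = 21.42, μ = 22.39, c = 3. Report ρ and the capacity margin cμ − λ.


Total capacity cμ = 3·22.39 = 67.17/hr
ρ = λ/(cμ) = 21.42/67.17 = 0.3189
Stable ⇔ ρ < 1: YES
Spare capacity = cμ − λ = 67.17 − 21.42 = 45.75/hr

Final: ρ = 0.3189; stable; margin = 45.75/hr


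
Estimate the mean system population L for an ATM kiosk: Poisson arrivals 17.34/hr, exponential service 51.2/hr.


ρ = λ/μ = 17.34/51.2 = 0.3387
L = ρ/(1−ρ) = 0.3387/(1 − 0.3387) = 0.3387/0.6613 = 0.5121

Final: 0.5121


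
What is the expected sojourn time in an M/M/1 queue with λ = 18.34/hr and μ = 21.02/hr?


W = 1/(μ−λ) = 1/(21.02 − 18.34) = 1/2.68 = 0.3731 hr

Final: 0.3731 hr


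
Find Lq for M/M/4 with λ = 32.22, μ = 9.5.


a = λ/μ = 3.3916; ρ = a/4 = 0.8479
P₀ = 0.018907
Lq = P₀·a^c·ρ / (c!·(1−ρ)²) = 0.018907·132.31459·0.8479/(24·0.02314)
= 3.82008

Final: 3.82008


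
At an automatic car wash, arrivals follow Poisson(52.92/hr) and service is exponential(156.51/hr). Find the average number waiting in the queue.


ρ = 52.92/156.51 = 0.3381
Lq = ρ²/(1−ρ) = 0.1143/0.6619 = 0.1727

Final: 0.1727


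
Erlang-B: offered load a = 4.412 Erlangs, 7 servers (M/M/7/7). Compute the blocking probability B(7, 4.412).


B(c,a) = (a^c/c!) / Σ_{k=0}^{c} a^k/k!
a^7/7! = 6.456810
Σ terms (k=0..7): 1.00000 + 4.41200 + 9.73287 + 14.31381 + 15.78813 + 13.93145 + 10.24426 + 6.45681 = 75.879332
B = 6.456810/75.879332 = 0.085093

Final: 0.085093


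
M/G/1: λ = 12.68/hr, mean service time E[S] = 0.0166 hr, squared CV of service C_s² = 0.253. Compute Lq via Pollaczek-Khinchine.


ρ = λ·E[S] = 12.68·0.0166 = 0.2105
Lq = ρ²(1+C_s²)/(2(1−ρ)) = 0.04431·(1+0.253)/(2·0.7895)
= 0.04431·1.2530/1.5790 = 0.03516

Final: 0.03516


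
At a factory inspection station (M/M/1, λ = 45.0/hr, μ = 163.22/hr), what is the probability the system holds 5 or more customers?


ρ = 45.0/163.22 = 0.2757
P(N ≥ n) = ρ^n = 0.2757^5 = 0.001593

Final: 0.001593


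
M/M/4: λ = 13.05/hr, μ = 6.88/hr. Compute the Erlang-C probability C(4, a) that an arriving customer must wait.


a = λ/μ = 1.8968; ρ = a/4 = 0.4742
P₀ = 0.145795 (from M/M/c formula)
C(c,a) = [a^c/(c!(1−ρ))]·P₀ = [12.94459/(24·0.5258)]·0.145795
= 1.02579·0.145795 = 0.149555

Final: 0.149555


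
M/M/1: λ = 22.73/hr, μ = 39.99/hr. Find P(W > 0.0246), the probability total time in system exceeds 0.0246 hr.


W ~ Exponential(μ−λ) for M/M/1.
μ − λ = 39.99 − 22.73 = 17.2600
P(W > t) = e^{−(μ−λ)t} = e^{−0.4246} = 0.654034

Final: 0.654034


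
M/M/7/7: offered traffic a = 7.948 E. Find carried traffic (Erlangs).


B(7,7.948) = 0.305222 (Erlang-B)
Carried load = a(1 − B) = 7.948·(1 − 0.305222) = 7.948·0.694778 = 5.5221 E

Final: 5.5221 Erlangs


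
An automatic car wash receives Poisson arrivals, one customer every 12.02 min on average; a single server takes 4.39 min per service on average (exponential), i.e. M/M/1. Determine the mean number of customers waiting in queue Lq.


λ = 60/12.02 = 4.9917 /hr
μ = 60/4.39 = 13.6674 /hr
ρ = λ/μ = 4.9917/13.6674 = 0.3652
Lq = ρ²/(1−ρ) = 0.1334/0.6348 = 0.2101

Final: 0.2101


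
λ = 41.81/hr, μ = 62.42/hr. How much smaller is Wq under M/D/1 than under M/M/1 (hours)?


ρ = 41.81/62.42 = 0.6698
Wq(M/M/1) = ρ/(μ−λ) = 0.6698/20.61 = 0.03250 hr
Wq(M/D/1) = ρ/(2(μ−λ)) = 0.01625 hr
Savings = 0.03250 − 0.01625 = 0.01625 hr

Final: 0.01625 hr


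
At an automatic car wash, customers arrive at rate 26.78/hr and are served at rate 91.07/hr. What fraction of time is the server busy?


ρ = λ/μ = 26.78/91.07 = 0.2941

Final: 0.2941


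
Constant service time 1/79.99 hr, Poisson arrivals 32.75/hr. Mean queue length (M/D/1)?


ρ = 32.75/79.99 = 0.4094
M/D/1: Lq = ρ²/(2(1−ρ)) = 0.1676/(2·0.5906) = 0.14192

Final: 0.14192


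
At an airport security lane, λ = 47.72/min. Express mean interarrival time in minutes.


Mean interarrival time = 1/λ = 1/47.72 minute = 0.02096 minute
In minutes: 0.02096 × 1 = 0.02096 min

Final: 0.02096 min


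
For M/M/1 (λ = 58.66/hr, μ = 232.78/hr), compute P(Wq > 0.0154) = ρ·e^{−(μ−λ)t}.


ρ = 58.66/232.78 = 0.2520
P(Wq > t) = ρ·e^{−(μ−λ)t} = 0.2520·e^{−2.6814}
= 0.2520·0.068464 = 0.017253

Final: 0.017253


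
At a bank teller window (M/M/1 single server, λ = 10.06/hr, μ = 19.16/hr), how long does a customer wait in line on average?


ρ = 10.06/19.16 = 0.5251
Wq = ρ/(μ−λ) = 0.5251/(19.16 − 10.06) = 0.5251/9.10 = 0.05770 hr

Final: 0.05770 hr


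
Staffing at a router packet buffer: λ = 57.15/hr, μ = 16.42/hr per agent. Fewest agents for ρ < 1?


Stability requires cμ > λ ⇔ c > λ/μ.
λ/μ = 57.15/16.42 = 3.4805
Minimum integer c = ⌊3.4805⌋ + 1 = 4
Check: 4·16.42 = 65.68 > 57.15, while 3·16.42 = 49.26 ≤ 57.15

Final: 4 servers


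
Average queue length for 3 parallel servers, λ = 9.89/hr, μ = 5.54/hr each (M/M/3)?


a = λ/μ = 1.7852; ρ = a/3 = 0.5951
P₀ = 0.148802
Lq = P₀·a^c·ρ / (c!·(1−ρ)²) = 0.148802·5.68931·0.5951/(6·0.16397)
= 0.51205

Final: 0.51205


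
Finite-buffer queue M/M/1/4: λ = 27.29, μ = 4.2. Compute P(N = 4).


ρ = λ/μ = 27.29/4.2 = 6.4976
P_K = (1−ρ)ρ^K/(1−ρ^(K+1)) = (-5.4976·1782.448461)/(1 − 11581.671069)
= -9799.222608/-11580.671069 = 0.846171

Final: 0.846171


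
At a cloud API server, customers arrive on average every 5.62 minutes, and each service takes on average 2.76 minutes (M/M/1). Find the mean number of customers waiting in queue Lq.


λ = 60/5.62 = 10.6762 /hr
μ = 60/2.76 = 21.7391 /hr
ρ = λ/μ = 10.6762/21.7391 = 0.4911
Lq = ρ²/(1−ρ) = 0.2412/0.5089 = 0.4739

Final: 0.4739


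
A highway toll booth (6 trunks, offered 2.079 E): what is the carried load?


B(6,2.079) = 0.014103 (Erlang-B)
Carried load = a(1 − B) = 2.079·(1 − 0.014103) = 2.079·0.985897 = 2.0497 E

Final: 2.0497 Erlangs


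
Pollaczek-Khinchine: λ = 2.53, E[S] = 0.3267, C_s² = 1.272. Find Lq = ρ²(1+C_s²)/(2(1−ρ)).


ρ = λ·E[S] = 2.53·0.3267 = 0.8266
Lq = ρ²(1+C_s²)/(2(1−ρ)) = 0.6832·(1+1.272)/(2·0.1734)
= 0.6832·2.2720/0.3469 = 4.47451

Final: 4.47451


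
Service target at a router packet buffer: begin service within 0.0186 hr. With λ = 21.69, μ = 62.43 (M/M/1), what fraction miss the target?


ρ = 21.69/62.43 = 0.3474
P(Wq > t) = ρ·e^{−(μ−λ)t} = 0.3474·e^{−0.7578}
= 0.3474·0.468713 = 0.162845

Final: 0.162845


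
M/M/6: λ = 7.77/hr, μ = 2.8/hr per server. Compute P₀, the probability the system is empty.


a = λ/μ = 7.77/2.8 = 2.7750; ρ = a/c = 0.4625
Σ_{k=0}^{5} a^k/k! (terms k=0..5) = 1.00000 + 2.77500 + 3.85031 + 3.56154 + 2.47082 + 1.37130 = 15.02897
Tail: a^6/(6!(1−ρ)) = 456.64418/(720·0.5375) = 1.17996
P₀ = 1/(15.02897 + 1.17996) = 1/16.20893 = 0.061694

Final: 0.061694


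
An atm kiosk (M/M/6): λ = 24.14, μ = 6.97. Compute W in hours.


a = 3.4634; ρ = 0.5772; P₀ = 0.030117
Lq = P₀·a^c·ρ/(c!(1−ρ)²) = 0.23317
Wq = Lq/λ = 0.23317/24.14 = 0.009659 hr
W = Wq + 1/μ = 0.009659 + 0.14347 = 0.15313 hr

Final: 0.15313 hr


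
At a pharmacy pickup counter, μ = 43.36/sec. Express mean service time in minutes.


Mean service time = 1/μ = 1/43.36 second = 0.02306 second
In minutes: 0.02306 × 0.0166667 = 0.0003844 min

Final: 0.0003844 min


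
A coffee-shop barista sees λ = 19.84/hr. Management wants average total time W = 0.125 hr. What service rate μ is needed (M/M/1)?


W = 1/(μ−λ) ⇒ μ − λ = 1/W = 1/0.125 = 8.0000
μ = λ + 1/W = 19.84 + 8.0000 = 27.8400 per hr

Final: 27.8400 /hr


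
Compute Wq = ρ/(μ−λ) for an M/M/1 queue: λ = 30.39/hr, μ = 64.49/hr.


ρ = 30.39/64.49 = 0.4712
Wq = ρ/(μ−λ) = 0.4712/(64.49 − 30.39) = 0.4712/34.10 = 0.01382 hr

Final: 0.01382 hr


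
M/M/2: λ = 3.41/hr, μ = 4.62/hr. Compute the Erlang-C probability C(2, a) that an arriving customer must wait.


a = λ/μ = 0.7381; ρ = a/2 = 0.3690
P₀ = 0.460870 (from M/M/c formula)
C(c,a) = [a^c/(c!(1−ρ))]·P₀ = [0.54478/(2·0.6310)]·0.460870
= 0.43172·0.460870 = 0.198965

Final: 0.198965


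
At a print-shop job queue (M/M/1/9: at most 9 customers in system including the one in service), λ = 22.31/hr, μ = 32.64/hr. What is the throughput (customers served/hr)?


ρ = 0.6835; P_K = (1−ρ)ρ^9/(1−ρ^10) = 0.010541
λ_eff = λ(1 − P_K) = 22.31·(1 − 0.010541) = 22.31·0.989459 = 22.0748 /hr

Final: 22.0748 /hr


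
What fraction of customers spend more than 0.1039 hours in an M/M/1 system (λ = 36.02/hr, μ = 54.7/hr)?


W ~ Exponential(μ−λ) for M/M/1.
μ − λ = 54.7 − 36.02 = 18.6800
P(W > t) = e^{−(μ−λ)t} = e^{−1.9409} = 0.143582

Final: 0.143582


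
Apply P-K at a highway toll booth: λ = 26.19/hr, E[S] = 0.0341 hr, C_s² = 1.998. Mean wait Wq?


ρ = λ·E[S] = 26.19·0.0341 = 0.8931
E[S²] = E[S]²(1+C_s²) = 0.0341²·(1+1.998) = 0.003486
Wq = λ·E[S²]/(2(1−ρ)) = 26.19·0.003486/(2·0.1069) = 0.42696 hr

Final: 0.42696 hr


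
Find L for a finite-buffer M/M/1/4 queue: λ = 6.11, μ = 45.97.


ρ = 6.11/45.97 = 0.1329
L = ρ[1 − (K+1)ρ^K + Kρ^(K+1)] / [(1−ρ)(1−ρ^(K+1))]
Numerator: 0.1329·(1 − 5·0.0003121 + 4·0.00004148) = 0.132727
Denominator: (0.8671)·(0.999959) = 0.867051
L = 0.132727/0.867051 = 0.1531

Final: 0.1531


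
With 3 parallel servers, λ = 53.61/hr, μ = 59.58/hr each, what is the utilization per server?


ρ = λ/(cμ) = 53.61/(3·59.58) = 53.61/178.74 = 0.2999

Final: 0.2999


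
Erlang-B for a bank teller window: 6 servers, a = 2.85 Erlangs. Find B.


B(c,a) = (a^c/c!) / Σ_{k=0}^{c} a^k/k!
a^6/6! = 0.744281
Σ terms (k=0..6): 1.00000 + 2.85000 + 4.06125 + 3.85819 + 2.74896 + 1.56691 + 0.74428 = 16.829583
B = 0.744281/16.829583 = 0.044225

Final: 0.044225


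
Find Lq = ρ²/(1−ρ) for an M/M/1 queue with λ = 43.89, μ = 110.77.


ρ = 43.89/110.77 = 0.3962
Lq = ρ²/(1−ρ) = 0.1570/0.6038 = 0.2600

Final: 0.2600


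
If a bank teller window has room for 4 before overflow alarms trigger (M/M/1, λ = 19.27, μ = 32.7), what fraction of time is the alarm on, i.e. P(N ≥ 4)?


ρ = 19.27/32.7 = 0.5893
P(N ≥ n) = ρ^n = 0.5893^4 = 0.120597

Final: 0.120597


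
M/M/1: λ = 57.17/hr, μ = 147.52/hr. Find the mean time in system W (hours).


W = 1/(μ−λ) = 1/(147.52 − 57.17) = 1/90.35 = 0.01107 hr

Final: 0.01107 hr


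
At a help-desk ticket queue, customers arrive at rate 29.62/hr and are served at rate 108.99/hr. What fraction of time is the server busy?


ρ = λ/μ = 29.62/108.99 = 0.2718

Final: 0.2718


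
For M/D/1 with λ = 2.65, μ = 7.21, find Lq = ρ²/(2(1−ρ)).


ρ = 2.65/7.21 = 0.3675
M/D/1: Lq = ρ²/(2(1−ρ)) = 0.1351/(2·0.6325) = 0.10680

Final: 0.10680


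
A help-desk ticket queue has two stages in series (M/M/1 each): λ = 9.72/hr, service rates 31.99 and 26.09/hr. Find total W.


Each node sees arrival rate λ = 9.72/hr (tandem ⇒ throughput preserved).
W₁ = 1/(μ₁−λ) = 1/(31.99−9.72) = 0.04490 hr
W₂ = 1/(μ₂−λ) = 1/(26.09−9.72) = 0.06109 hr
W_total = W₁ + W₂ = 0.04490 + 0.06109 = 0.10599 hr

Final: 0.10599 hr


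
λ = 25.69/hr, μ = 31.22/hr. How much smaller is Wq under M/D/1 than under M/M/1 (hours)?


ρ = 25.69/31.22 = 0.8229
Wq(M/M/1) = ρ/(μ−λ) = 0.8229/5.53 = 0.14880 hr
Wq(M/D/1) = ρ/(2(μ−λ)) = 0.07440 hr
Savings = 0.14880 − 0.07440 = 0.07440 hr

Final: 0.07440 hr


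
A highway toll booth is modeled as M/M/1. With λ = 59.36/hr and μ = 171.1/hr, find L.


ρ = λ/μ = 59.36/171.1 = 0.3469
L = ρ/(1−ρ) = 0.3469/(1 − 0.3469) = 0.3469/0.6531 = 0.5312

Final: 0.5312


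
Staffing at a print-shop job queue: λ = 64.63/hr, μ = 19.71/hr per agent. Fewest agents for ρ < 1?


Stability requires cμ > λ ⇔ c > λ/μ.
λ/μ = 64.63/19.71 = 3.2790
Minimum integer c = ⌊3.2790⌋ + 1 = 4
Check: 4·19.71 = 78.84 > 64.63, while 3·19.71 = 59.13 ≤ 64.63

Final: 4 servers


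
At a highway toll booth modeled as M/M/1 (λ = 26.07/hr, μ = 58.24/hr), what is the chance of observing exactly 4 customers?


ρ = 26.07/58.24 = 0.4476
P_n = (1−ρ)·ρ^n = (1 − 0.4476)·0.4476^4 = 0.5524·0.040149 = 0.022177

Final: 0.022177


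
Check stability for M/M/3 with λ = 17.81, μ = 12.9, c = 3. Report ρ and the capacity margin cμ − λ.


Total capacity cμ = 3·12.9 = 38.70/hr
ρ = λ/(cμ) = 17.81/38.70 = 0.4602
Stable ⇔ ρ < 1: YES
Spare capacity = cμ − λ = 38.70 − 17.81 = 20.89/hr

Final: ρ = 0.4602; stable; margin = 20.89/hr


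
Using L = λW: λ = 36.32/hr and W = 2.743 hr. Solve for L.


L = λW = 36.32·2.743 = 99.6258

Final: 99.6258


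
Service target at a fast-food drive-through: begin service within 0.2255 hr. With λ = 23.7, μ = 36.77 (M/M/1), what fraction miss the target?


ρ = 23.7/36.77 = 0.6445
P(Wq > t) = ρ·e^{−(μ−λ)t} = 0.6445·e^{−2.9473}
= 0.6445·0.052482 = 0.033827

Final: 0.033827


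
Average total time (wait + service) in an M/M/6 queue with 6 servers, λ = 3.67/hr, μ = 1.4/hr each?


a = 2.6214; ρ = 0.4369; P₀ = 0.072153
Lq = P₀·a^c·ρ/(c!(1−ρ)²) = 0.04481
Wq = Lq/λ = 0.04481/3.67 = 0.01221 hr
W = Wq + 1/μ = 0.01221 + 0.71429 = 0.72650 hr

Final: 0.72650 hr


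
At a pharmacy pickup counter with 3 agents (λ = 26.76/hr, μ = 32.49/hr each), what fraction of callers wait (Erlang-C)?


a = λ/μ = 0.8236; ρ = a/3 = 0.2745
P₀ = 0.436454 (from M/M/c formula)
C(c,a) = [a^c/(c!(1−ρ))]·P₀ = [0.55874/(6·0.7255)]·0.436454
= 0.12837·0.436454 = 0.056026

Final: 0.056026


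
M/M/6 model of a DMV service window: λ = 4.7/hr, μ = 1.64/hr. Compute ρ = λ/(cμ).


ρ = λ/(cμ) = 4.7/(6·1.64) = 4.7/9.84 = 0.4776

Final: 0.4776


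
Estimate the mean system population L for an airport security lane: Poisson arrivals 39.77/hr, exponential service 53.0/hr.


ρ = λ/μ = 39.77/53.0 = 0.7504
L = ρ/(1−ρ) = 0.7504/(1 − 0.7504) = 0.7504/0.2496 = 3.0060

Final: 3.0060


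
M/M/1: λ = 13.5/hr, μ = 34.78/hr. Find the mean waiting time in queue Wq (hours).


ρ = 13.5/34.78 = 0.3882
Wq = ρ/(μ−λ) = 0.3882/(34.78 − 13.5) = 0.3882/21.28 = 0.01824 hr

Final: 0.01824 hr


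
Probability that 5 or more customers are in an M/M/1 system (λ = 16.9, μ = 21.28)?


ρ = 16.9/21.28 = 0.7942
P(N ≥ n) = ρ^n = 0.7942^5 = 0.315919

Final: 0.315919


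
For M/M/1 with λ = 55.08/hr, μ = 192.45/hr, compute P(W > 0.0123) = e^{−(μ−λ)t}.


W ~ Exponential(μ−λ) for M/M/1.
μ − λ = 192.45 − 55.08 = 137.3700
P(W > t) = e^{−(μ−λ)t} = e^{−1.6897} = 0.184584

Final: 0.184584


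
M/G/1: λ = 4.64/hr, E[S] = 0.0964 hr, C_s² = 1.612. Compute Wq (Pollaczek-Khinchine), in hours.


ρ = λ·E[S] = 4.64·0.0964 = 0.4473
E[S²] = E[S]²(1+C_s²) = 0.0964²·(1+1.612) = 0.024273
Wq = λ·E[S²]/(2(1−ρ)) = 4.64·0.024273/(2·0.5527) = 0.10189 hr

Final: 0.10189 hr


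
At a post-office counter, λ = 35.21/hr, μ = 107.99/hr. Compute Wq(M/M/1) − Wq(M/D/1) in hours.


ρ = 35.21/107.99 = 0.3260
Wq(M/M/1) = ρ/(μ−λ) = 0.3260/72.78 = 0.004480 hr
Wq(M/D/1) = ρ/(2(μ−λ)) = 0.002240 hr
Savings = 0.004480 − 0.002240 = 0.002240 hr

Final: 0.002240 hr


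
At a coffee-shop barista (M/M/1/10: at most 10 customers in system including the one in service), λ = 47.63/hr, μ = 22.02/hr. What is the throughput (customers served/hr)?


ρ = 2.1630; P_K = (1−ρ)ρ^10/(1−ρ^11) = 0.537797
λ_eff = λ(1 − P_K) = 47.63·(1 − 0.537797) = 47.63·0.462203 = 22.0147 /hr

Final: 22.0147 /hr


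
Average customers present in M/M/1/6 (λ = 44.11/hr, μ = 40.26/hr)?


ρ = 44.11/40.26 = 1.0956
L = ρ[1 − (K+1)ρ^K + Kρ^(K+1)] / [(1−ρ)(1−ρ^(K+1))]
Numerator: 1.0956·(1 − 7·1.729736 + 6·1.895147) = 0.287861
Denominator: (-0.09563)·(-0.895147) = 0.085602
L = 0.287861/0.085602 = 3.3628

Final: 3.3628


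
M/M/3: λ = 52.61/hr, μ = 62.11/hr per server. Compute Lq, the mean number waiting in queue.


a = λ/μ = 0.8470; ρ = a/3 = 0.2823
P₀ = 0.426088
Lq = P₀·a^c·ρ / (c!·(1−ρ)²) = 0.426088·0.60774·0.2823/(6·0.51502)
= 0.02366

Final: 0.02366


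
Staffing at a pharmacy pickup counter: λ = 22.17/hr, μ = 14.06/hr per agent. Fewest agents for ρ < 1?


Stability requires cμ > λ ⇔ c > λ/μ.
λ/μ = 22.17/14.06 = 1.5768
Minimum integer c = ⌊1.5768⌋ + 1 = 2
Check: 2·14.06 = 28.12 > 22.17, while 1·14.06 = 14.06 ≤ 22.17

Final: 2 servers


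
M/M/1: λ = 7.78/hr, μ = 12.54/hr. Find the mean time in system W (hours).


W = 1/(μ−λ) = 1/(12.54 − 7.78) = 1/4.76 = 0.2101 hr

Final: 0.2101 hr


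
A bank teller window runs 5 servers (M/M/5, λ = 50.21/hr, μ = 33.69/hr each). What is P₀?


a = λ/μ = 50.21/33.69 = 1.4904; ρ = a/c = 0.2981
Σ_{k=0}^{4} a^k/k! (terms k=0..4) = 1.00000 + 1.49035 + 1.11058 + 0.55172 + 0.20556 = 4.35821
Tail: a^5/(5!(1−ρ)) = 7.35269/(120·0.7019) = 0.08729
P₀ = 1/(4.35821 + 0.08729) = 1/4.44550 = 0.224947

Final: 0.224947


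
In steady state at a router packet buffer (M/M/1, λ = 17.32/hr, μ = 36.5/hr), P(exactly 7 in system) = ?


ρ = 17.32/36.5 = 0.4745
P_n = (1−ρ)·ρ^n = (1 − 0.4745)·0.4745^7 = 0.5255·0.005417 = 0.002847

Final: 0.002847


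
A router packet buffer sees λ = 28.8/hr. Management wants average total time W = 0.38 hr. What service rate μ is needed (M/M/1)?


W = 1/(μ−λ) ⇒ μ − λ = 1/W = 1/0.38 = 2.6316
μ = λ + 1/W = 28.8 + 2.6316 = 31.4316 per hr

Final: 31.4316 /hr


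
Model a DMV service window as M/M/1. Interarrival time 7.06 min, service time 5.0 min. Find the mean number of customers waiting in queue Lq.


λ = 60/7.06 = 8.4986 /hr
μ = 60/5.0 = 12.0000 /hr
ρ = λ/μ = 8.4986/12.0000 = 0.7082
Lq = ρ²/(1−ρ) = 0.5016/0.2918 = 1.7190

Final: 1.7190


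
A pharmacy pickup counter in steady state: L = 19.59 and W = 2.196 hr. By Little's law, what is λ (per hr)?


λ = L/W = 19.59/2.196 = 8.9208 /hr

Final: 8.9208 /hr


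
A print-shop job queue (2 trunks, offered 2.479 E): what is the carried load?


B(2,2.479) = 0.468994 (Erlang-B)
Carried load = a(1 − B) = 2.479·(1 − 0.468994) = 2.479·0.531006 = 1.3164 E

Final: 1.3164 Erlangs


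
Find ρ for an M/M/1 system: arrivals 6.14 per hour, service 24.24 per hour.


ρ = λ/μ = 6.14/24.24 = 0.2533

Final: 0.2533


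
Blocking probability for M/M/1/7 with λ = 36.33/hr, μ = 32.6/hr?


ρ = λ/μ = 36.33/32.6 = 1.1144
P_K = (1−ρ)ρ^K/(1−ρ^(K+1)) = (-0.1144·2.134689)/(1 − 2.378934)
= -0.244245/-1.378934 = 0.177126

Final: 0.177126


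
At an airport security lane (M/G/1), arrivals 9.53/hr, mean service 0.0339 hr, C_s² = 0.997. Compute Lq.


ρ = λ·E[S] = 9.53·0.0339 = 0.3231
Lq = ρ²(1+C_s²)/(2(1−ρ)) = 0.1044·(1+0.997)/(2·0.6769)
= 0.1044·1.9970/1.3539 = 0.15395

Final: 0.15395


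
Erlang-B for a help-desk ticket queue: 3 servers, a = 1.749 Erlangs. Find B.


B(c,a) = (a^c/c!) / Σ_{k=0}^{c} a^k/k!
a^3/3! = 0.891699
Σ terms (k=0..3): 1.00000 + 1.74900 + 1.52950 + 0.89170 = 5.170199
B = 0.891699/5.170199 = 0.172469

Final: 0.172469


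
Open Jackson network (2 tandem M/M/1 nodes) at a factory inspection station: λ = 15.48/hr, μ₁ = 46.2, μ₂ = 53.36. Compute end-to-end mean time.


Each node sees arrival rate λ = 15.48/hr (tandem ⇒ throughput preserved).
W₁ = 1/(μ₁−λ) = 1/(46.2−15.48) = 0.03255 hr
W₂ = 1/(μ₂−λ) = 1/(53.36−15.48) = 0.02640 hr
W_total = W₁ + W₂ = 0.03255 + 0.02640 = 0.05895 hr

Final: 0.05895 hr


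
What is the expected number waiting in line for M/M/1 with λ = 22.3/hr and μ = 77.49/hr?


ρ = 22.3/77.49 = 0.2878
Lq = ρ²/(1−ρ) = 0.08282/0.7122 = 0.1163

Final: 0.1163


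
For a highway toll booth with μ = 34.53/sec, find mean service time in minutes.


Mean service time = 1/μ = 1/34.53 second = 0.02896 second
In minutes: 0.02896 × 0.0166667 = 0.0004827 min

Final: 0.0004827 min


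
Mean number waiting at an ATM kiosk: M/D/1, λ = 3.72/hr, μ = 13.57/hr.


ρ = 3.72/13.57 = 0.2741
M/D/1: Lq = ρ²/(2(1−ρ)) = 0.07515/(2·0.7259) = 0.05177

Final: 0.05177


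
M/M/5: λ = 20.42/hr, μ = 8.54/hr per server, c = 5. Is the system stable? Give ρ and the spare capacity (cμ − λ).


Total capacity cμ = 5·8.54 = 42.70/hr
ρ = λ/(cμ) = 20.42/42.70 = 0.4782
Stable ⇔ ρ < 1: YES
Spare capacity = cμ − λ = 42.70 − 20.42 = 22.28/hr

Final: ρ = 0.4782; stable; margin = 22.28/hr


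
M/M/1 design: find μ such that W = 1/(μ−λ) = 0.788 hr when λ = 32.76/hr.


W = 1/(μ−λ) ⇒ μ − λ = 1/W = 1/0.788 = 1.2690
μ = λ + 1/W = 32.76 + 1.2690 = 34.0290 per hr

Final: 34.0290 /hr


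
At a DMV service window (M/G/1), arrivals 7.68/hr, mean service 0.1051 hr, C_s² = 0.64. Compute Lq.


ρ = λ·E[S] = 7.68·0.1051 = 0.8072
Lq = ρ²(1+C_s²)/(2(1−ρ)) = 0.6515·(1+0.64)/(2·0.1928)
= 0.6515·1.6400/0.3857 = 2.77053

Final: 2.77053


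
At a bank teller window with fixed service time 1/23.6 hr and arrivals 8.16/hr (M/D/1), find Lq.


ρ = 8.16/23.6 = 0.3458
M/D/1: Lq = ρ²/(2(1−ρ)) = 0.1196/(2·0.6542) = 0.09137

Final: 0.09137


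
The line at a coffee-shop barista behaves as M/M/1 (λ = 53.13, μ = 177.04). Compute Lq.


ρ = 53.13/177.04 = 0.3001
Lq = ρ²/(1−ρ) = 0.09006/0.6999 = 0.1287

Final: 0.1287


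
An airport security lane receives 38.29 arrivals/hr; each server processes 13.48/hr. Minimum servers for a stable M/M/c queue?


Stability requires cμ > λ ⇔ c > λ/μ.
λ/μ = 38.29/13.48 = 2.8405
Minimum integer c = ⌊2.8405⌋ + 1 = 3
Check: 3·13.48 = 40.44 > 38.29, while 2·13.48 = 26.96 ≤ 38.29

Final: 3 servers


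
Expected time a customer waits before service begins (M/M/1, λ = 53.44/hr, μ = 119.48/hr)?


ρ = 53.44/119.48 = 0.4473
Wq = ρ/(μ−λ) = 0.4473/(119.48 − 53.44) = 0.4473/66.04 = 0.006773 hr

Final: 0.006773 hr


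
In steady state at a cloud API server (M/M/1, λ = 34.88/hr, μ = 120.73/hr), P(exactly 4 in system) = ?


ρ = 34.88/120.73 = 0.2889
P_n = (1−ρ)·ρ^n = (1 − 0.2889)·0.2889^4 = 0.7111·0.006967 = 0.004954

Final: 0.004954


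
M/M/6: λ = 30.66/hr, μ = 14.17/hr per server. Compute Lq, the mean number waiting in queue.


a = λ/μ = 2.1637; ρ = a/6 = 0.3606
P₀ = 0.114622
Lq = P₀·a^c·ρ / (c!·(1−ρ)²) = 0.114622·102.61570·0.3606/(720·0.40881)
= 0.01441

Final: 0.01441


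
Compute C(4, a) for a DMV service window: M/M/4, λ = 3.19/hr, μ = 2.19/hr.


a = λ/μ = 1.4566; ρ = a/4 = 0.3642
P₀ = 0.231075 (from M/M/c formula)
C(c,a) = [a^c/(c!(1−ρ))]·P₀ = [4.50180/(24·0.6358)]·0.231075
= 0.29500·0.231075 = 0.068168

Final: 0.068168


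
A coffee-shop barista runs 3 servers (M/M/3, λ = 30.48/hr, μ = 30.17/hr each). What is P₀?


a = λ/μ = 30.48/30.17 = 1.0103; ρ = a/c = 0.3368
Σ_{k=0}^{2} a^k/k! (terms k=0..2) = 1.00000 + 1.01028 + 0.51033 = 2.52060
Tail: a^3/(3!(1−ρ)) = 1.03114/(6·0.6632) = 0.25912
P₀ = 1/(2.52060 + 0.25912) = 1/2.77972 = 0.359748

Final: 0.359748


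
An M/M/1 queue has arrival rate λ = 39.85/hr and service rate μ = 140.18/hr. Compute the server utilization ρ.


ρ = λ/μ = 39.85/140.18 = 0.2843

Final: 0.2843


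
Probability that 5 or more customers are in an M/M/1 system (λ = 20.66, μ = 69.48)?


ρ = 20.66/69.48 = 0.2974
P(N ≥ n) = ρ^n = 0.2974^5 = 0.002325

Final: 0.002325


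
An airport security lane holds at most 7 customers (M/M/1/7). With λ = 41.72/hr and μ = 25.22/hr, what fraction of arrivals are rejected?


ρ = λ/μ = 41.72/25.22 = 1.6542
P_K = (1−ρ)ρ^K/(1−ρ^(K+1)) = (-0.6542·33.899596)/(1 − 56.078158)
= -22.178562/-55.078158 = 0.402674

Final: 0.402674


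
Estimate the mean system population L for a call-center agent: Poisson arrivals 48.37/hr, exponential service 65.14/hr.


ρ = λ/μ = 48.37/65.14 = 0.7426
L = ρ/(1−ρ) = 0.7426/(1 − 0.7426) = 0.7426/0.2574 = 2.8843

Final: 2.8843


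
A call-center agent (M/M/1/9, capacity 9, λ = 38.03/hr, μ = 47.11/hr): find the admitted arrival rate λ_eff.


ρ = 0.8073; P_K = (1−ρ)ρ^9/(1−ρ^10) = 0.031797
λ_eff = λ(1 − P_K) = 38.03·(1 − 0.031797) = 38.03·0.968203 = 36.8208 /hr

Final: 36.8208 /hr


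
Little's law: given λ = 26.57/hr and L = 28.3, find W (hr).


W = L/λ = 28.3/26.57 = 1.0651 hr

Final: 1.0651 hr


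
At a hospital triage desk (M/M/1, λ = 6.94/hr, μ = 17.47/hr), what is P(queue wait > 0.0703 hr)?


ρ = 6.94/17.47 = 0.3973
P(Wq > t) = ρ·e^{−(μ−λ)t} = 0.3973·e^{−0.7403}
= 0.3973·0.476990 = 0.189486

Final: 0.189486


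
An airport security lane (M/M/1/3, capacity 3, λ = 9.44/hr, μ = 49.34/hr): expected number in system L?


ρ = 9.44/49.34 = 0.1913
L = ρ[1 − (K+1)ρ^K + Kρ^(K+1)] / [(1−ρ)(1−ρ^(K+1))]
Numerator: 0.1913·(1 − 4·0.007004 + 3·0.001340) = 0.186735
Denominator: (0.8087)·(0.998660) = 0.807591
L = 0.186735/0.807591 = 0.2312

Final: 0.2312


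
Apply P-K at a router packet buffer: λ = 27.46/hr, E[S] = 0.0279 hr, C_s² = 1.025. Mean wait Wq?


ρ = λ·E[S] = 27.46·0.0279 = 0.7661
E[S²] = E[S]²(1+C_s²) = 0.0279²·(1+1.025) = 0.001576
Wq = λ·E[S²]/(2(1−ρ)) = 27.46·0.001576/(2·0.2339) = 0.09254 hr

Final: 0.09254 hr


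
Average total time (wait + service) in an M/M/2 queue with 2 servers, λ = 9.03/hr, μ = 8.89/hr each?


a = 1.0157; ρ = 0.5079; P₀ = 0.326371
Lq = P₀·a^c·ρ/(c!(1−ρ)²) = 0.35307
Wq = Lq/λ = 0.35307/9.03 = 0.03910 hr
W = Wq + 1/μ = 0.03910 + 0.11249 = 0.15159 hr

Final: 0.15159 hr


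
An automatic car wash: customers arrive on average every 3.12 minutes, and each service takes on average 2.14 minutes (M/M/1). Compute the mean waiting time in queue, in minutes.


λ = 60/3.12 = 19.2308 /hr
μ = 60/2.14 = 28.0374 /hr
ρ = λ/μ = 19.2308/28.0374 = 0.6859
Wq = ρ/(μ−λ) = 0.6859/(28.0374−19.2308) = 0.07788 hr
In minutes: 0.07788·60 = 4.673 min

Final: 4.673 min


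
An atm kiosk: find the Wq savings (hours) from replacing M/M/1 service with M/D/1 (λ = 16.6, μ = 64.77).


ρ = 16.6/64.77 = 0.2563
Wq(M/M/1) = ρ/(μ−λ) = 0.2563/48.17 = 0.005321 hr
Wq(M/D/1) = ρ/(2(μ−λ)) = 0.002660 hr
Savings = 0.005321 − 0.002660 = 0.002660 hr

Final: 0.002660 hr


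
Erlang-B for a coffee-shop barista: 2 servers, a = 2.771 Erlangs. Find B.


B(c,a) = (a^c/c!) / Σ_{k=0}^{c} a^k/k!
a^2/2! = 3.839220
Σ terms (k=0..2): 1.00000 + 2.77100 + 3.83922 = 7.610220
B = 3.839220/7.610220 = 0.504482

Final: 0.504482


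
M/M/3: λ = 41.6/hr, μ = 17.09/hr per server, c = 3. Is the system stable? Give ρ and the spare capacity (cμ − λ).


Total capacity cμ = 3·17.09 = 51.27/hr
ρ = λ/(cμ) = 41.6/51.27 = 0.8114
Stable ⇔ ρ < 1: YES
Spare capacity = cμ − λ = 51.27 − 41.6 = 9.67/hr

Final: ρ = 0.8114; stable; margin = 9.67/hr


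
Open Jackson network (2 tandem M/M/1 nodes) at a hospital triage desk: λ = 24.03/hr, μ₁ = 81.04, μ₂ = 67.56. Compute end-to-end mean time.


Each node sees arrival rate λ = 24.03/hr (tandem ⇒ throughput preserved).
W₁ = 1/(μ₁−λ) = 1/(81.04−24.03) = 0.01754 hr
W₂ = 1/(μ₂−λ) = 1/(67.56−24.03) = 0.02297 hr
W_total = W₁ + W₂ = 0.01754 + 0.02297 = 0.04051 hr

Final: 0.04051 hr


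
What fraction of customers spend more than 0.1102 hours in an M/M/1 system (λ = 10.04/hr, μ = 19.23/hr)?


W ~ Exponential(μ−λ) for M/M/1.
μ − λ = 19.23 − 10.04 = 9.1900
P(W > t) = e^{−(μ−λ)t} = e^{−1.0127} = 0.363223

Final: 0.363223


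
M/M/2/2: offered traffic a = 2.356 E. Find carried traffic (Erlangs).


B(2,2.356) = 0.452651 (Erlang-B)
Carried load = a(1 − B) = 2.356·(1 − 0.452651) = 2.356·0.547349 = 1.2896 E

Final: 1.2896 Erlangs


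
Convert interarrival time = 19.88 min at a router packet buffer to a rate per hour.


λ = 1/(interarrival time) in consistent units.
1 hour = 60 min, so λ = 60/19.88 = 3.0181 per hour

Final: 3.0181 /hr


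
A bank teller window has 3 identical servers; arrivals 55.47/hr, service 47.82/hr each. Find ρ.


ρ = λ/(cμ) = 55.47/(3·47.82) = 55.47/143.46 = 0.3867

Final: 0.3867


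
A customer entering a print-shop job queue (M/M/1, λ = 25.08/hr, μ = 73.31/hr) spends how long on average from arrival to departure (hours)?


W = 1/(μ−λ) = 1/(73.31 − 25.08) = 1/48.23 = 0.02073 hr

Final: 0.02073 hr


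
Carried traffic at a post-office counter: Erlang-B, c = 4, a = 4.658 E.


B(4,4.658) = 0.370334 (Erlang-B)
Carried load = a(1 − B) = 4.658·(1 − 0.370334) = 4.658·0.629666 = 2.9330 E

Final: 2.9330 Erlangs


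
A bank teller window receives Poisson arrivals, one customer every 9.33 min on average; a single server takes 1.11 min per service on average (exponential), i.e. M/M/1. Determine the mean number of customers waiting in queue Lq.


λ = 60/9.33 = 6.4309 /hr
μ = 60/1.11 = 54.0541 /hr
ρ = λ/μ = 6.4309/54.0541 = 0.1190
Lq = ρ²/(1−ρ) = 0.01415/0.8810 = 0.01607

Final: 0.01607


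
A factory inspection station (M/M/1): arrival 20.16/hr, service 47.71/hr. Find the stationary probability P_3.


ρ = 20.16/47.71 = 0.4226
P_n = (1−ρ)·ρ^n = (1 − 0.4226)·0.4226^3 = 0.5774·0.075447 = 0.043567

Final: 0.043567
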